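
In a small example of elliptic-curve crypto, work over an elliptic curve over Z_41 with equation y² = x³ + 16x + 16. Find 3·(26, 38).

(7, 15)

Write G = (26, 38).
Repeated addition: build up to 3G.
2G: tangent at (26, 38): λ = (3·26² + 16)/(2·38) ≡ 35/35. 35⁻¹ ≡ 34 (mod 41) since 35·34 = 1190 ≡ 1, so λ ≡ 35·34 ≡ 1.
  x = λ² - 26 - 26 = 1 - 52 ≡ 31; y = λ·(26 - 31) - 38 ≡ 39. → (31, 39)
3G: (31, 39) + (26, 38). λ = (38 - 39)/(26 - 31) ≡ 40/36 mod 41. 36⁻¹ ≡ 8 (mod 41), so λ ≡ 33.
  x = λ² - 31 - 26 = 1089 - 57 ≡ 7; y = λ·(31 - 7) - 39 ≡ 15. → (7, 15)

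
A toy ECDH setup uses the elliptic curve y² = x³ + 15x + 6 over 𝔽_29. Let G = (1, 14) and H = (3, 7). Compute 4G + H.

First 4G:
Double-and-add on 4 = (100)₂. Start with G = (1, 14) for the leading 1-bit.
double: tangent at (1, 14): λ = (3·1² + 15)/(2·14) ≡ 18/28. 28⁻¹ ≡ 28 (mod 29), so λ ≡ 18·28 ≡ 11.
  x = λ² - 1 - 1 = 121 - 2 ≡ 3; y = λ·(1 - 3) - 14 ≡ 22. → (3, 22)
double: tangent at (3, 22): λ = (3·3² + 15)/(2·22) ≡ 13/15. 15⁻¹ ≡ 2 (mod 29), so λ ≡ 13·2 ≡ 26.
  x = λ² - 3 - 3 = 676 - 6 ≡ 3; y = λ·(3 - 3) - 22 ≡ 7. → (3, 7)
4G = (3, 7).
Finally 4G + H:
tangent at (3, 7): λ = (3·3² + 15)/(2·7) ≡ 13/14. 14⁻¹ ≡ 27 (mod 29), so λ ≡ 13·27 ≡ 3.
  x = λ² - 3 - 3 = 9 - 6 ≡ 3; y = λ·(3 - 3) - 7 ≡ 22. → (3, 22)

(3, 22)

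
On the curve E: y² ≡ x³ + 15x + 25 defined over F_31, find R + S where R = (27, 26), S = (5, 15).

(27, 26) + (5, 15). λ = (15 - 26)/(5 - 27) ≡ 20/9 mod 31. 9⁻¹ ≡ 7 (mod 31), so λ ≡ 16.
  x = λ² - 27 - 5 = 256 - 32 ≡ 7; y = λ·(27 - 7) - 26 ≡ 15. → (7, 15)

(7, 15)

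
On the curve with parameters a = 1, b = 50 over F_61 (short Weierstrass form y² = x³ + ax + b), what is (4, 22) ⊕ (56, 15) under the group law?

(37, 54)

(4, 22) + (56, 15). λ = (15 - 22)/(56 - 4) ≡ 54/52 mod 61. 52⁻¹ ≡ 27 (mod 61), so λ ≡ 55.
  x = λ² - 4 - 56 = 3025 - 60 ≡ 37; y = λ·(4 - 37) - 22 ≡ 54. → (37, 54)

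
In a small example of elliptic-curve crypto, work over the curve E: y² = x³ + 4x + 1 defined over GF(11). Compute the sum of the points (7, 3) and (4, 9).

(7, 3) + (4, 9). λ = (9 - 3)/(4 - 7) ≡ 6/8 mod 11. 8⁻¹ ≡ 7 (mod 11), so λ ≡ 9.
  x = λ² - 7 - 4 = 81 - 11 ≡ 4; y = λ·(7 - 4) - 3 ≡ 2. → (4, 2)

(4, 2)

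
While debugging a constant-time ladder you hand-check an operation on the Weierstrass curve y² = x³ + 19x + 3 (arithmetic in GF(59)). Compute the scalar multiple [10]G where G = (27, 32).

Double-and-add on 10 = (1010)₂. Start with G = (27, 32) for the leading 1-bit.
double: tangent at (27, 32): λ = (3·27² + 19)/(2·32) ≡ 23/5. 5⁻¹ ≡ 12 (mod 59), so λ ≡ 23·12 ≡ 40.
  x = λ² - 27 - 27 = 1600 - 54 ≡ 12; y = λ·(27 - 12) - 32 ≡ 37. → (12, 37)
double: tangent at (12, 37): λ = (3·12² + 19)/(2·37) ≡ 38/15. 15⁻¹ ≡ 4 (mod 59) since 15·4 = 60 ≡ 1, so λ ≡ 38·4 ≡ 34.
  x = λ² - 12 - 12 = 1156 - 24 ≡ 11; y = λ·(12 - 11) - 37 ≡ 56. → (11, 56)
add G: (11, 56) + (27, 32). λ = (32 - 56)/(27 - 11) ≡ 35/16 mod 59. 16⁻¹ ≡ 48 (mod 59), so λ ≡ 28.
  x = λ² - 11 - 27 = 784 - 38 ≡ 38; y = λ·(11 - 38) - 56 ≡ 14. → (38, 14)
double: tangent at (38, 14): λ = (3·38² + 19)/(2·14) ≡ 44/28. 28⁻¹ ≡ 19 (mod 59) since 28·19 = 532 ≡ 1, so λ ≡ 44·19 ≡ 10.
  x = λ² - 38 - 38 = 100 - 76 ≡ 24; y = λ·(38 - 24) - 14 ≡ 8. → (24, 8)

(24, 8)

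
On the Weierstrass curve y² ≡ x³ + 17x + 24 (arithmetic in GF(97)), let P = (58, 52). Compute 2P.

(87, 55)

tangent at (58, 52): λ = (3·58² + 17)/(2·52) ≡ 21/7. 7⁻¹ ≡ 14 (mod 97) since 7·14 = 98 ≡ 1, so λ ≡ 21·14 ≡ 3.
  x = λ² - 58 - 58 = 9 - 116 ≡ 87; y = λ·(58 - 87) - 52 ≡ 55. → (87, 55)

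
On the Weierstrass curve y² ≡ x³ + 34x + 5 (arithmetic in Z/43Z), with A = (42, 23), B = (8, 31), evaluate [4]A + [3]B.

First 4A:
Double-and-add on 4 = (100)₂. Start with A = (42, 23) for the leading 1-bit.
double: tangent at (42, 23): λ = (3·42² + 34)/(2·23) ≡ 37/3. 3⁻¹ ≡ 29 (mod 43) since 3·29 = 87 ≡ 1, so λ ≡ 37·29 ≡ 41.
  x = λ² - 42 - 42 = 1681 - 84 ≡ 6; y = λ·(42 - 6) - 23 ≡ 34. → (6, 34)
double: tangent at (6, 34): λ = (3·6² + 34)/(2·34) ≡ 13/25. 25⁻¹ ≡ 31 (mod 43), so λ ≡ 13·31 ≡ 16.
  x = λ² - 6 - 6 = 256 - 12 ≡ 29; y = λ·(6 - 29) - 34 ≡ 28. → (29, 28)
4A = (29, 28).
Next 3B:
Repeated addition: build up to 3B.
2B: tangent at (8, 31): λ = (3·8² + 34)/(2·31) ≡ 11/19. 19⁻¹ ≡ 34 (mod 43), so λ ≡ 11·34 ≡ 30.
  x = λ² - 8 - 8 = 900 - 16 ≡ 24; y = λ·(8 - 24) - 31 ≡ 5. → (24, 5)
3B: (24, 5) + (8, 31). λ = (31 - 5)/(8 - 24) ≡ 26/27 mod 43. 27⁻¹ ≡ 8 (mod 43) since 27·8 = 216 ≡ 1, so λ ≡ 36.
  x = λ² - 24 - 8 = 1296 - 32 ≡ 17; y = λ·(24 - 17) - 5 ≡ 32. → (17, 32)
3B = (17, 32).
Finally 4A + 3B:
(29, 28) + (17, 32). λ = (32 - 28)/(17 - 29) ≡ 4/31 mod 43. 31⁻¹ ≡ 25 (mod 43), so λ ≡ 14.
  x = λ² - 29 - 17 = 196 - 46 ≡ 21; y = λ·(29 - 21) - 28 ≡ 41. → (21, 41)

(21, 41)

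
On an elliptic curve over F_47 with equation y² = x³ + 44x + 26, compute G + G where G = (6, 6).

(44, 14)

tangent at (6, 6): λ = (3·6² + 44)/(2·6) ≡ 11/12. 12⁻¹ ≡ 4 (mod 47) since 12·4 = 48 ≡ 1, so λ ≡ 11·4 ≡ 44.
  x = λ² - 6 - 6 = 1936 - 12 ≡ 44; y = λ·(6 - 44) - 6 ≡ 14. → (44, 14)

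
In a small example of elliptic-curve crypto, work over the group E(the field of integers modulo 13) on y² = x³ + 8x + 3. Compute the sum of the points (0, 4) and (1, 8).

(2, 1)

(0, 4) + (1, 8). λ = (8 - 4)/(1 - 0) ≡ 4/1 mod 13. 1⁻¹ ≡ 1 (mod 13) since 1·1 = 1 ≡ 1, so λ ≡ 4.
  x = λ² - 0 - 1 = 16 - 1 ≡ 2; y = λ·(0 - 2) - 4 ≡ 1. → (2, 1)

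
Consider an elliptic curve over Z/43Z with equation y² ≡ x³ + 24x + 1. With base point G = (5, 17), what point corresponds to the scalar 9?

(39, 20)

Repeated addition: build up to 9G.
2G: tangent at (5, 17): λ = (3·5² + 24)/(2·17) ≡ 13/34. 34⁻¹ ≡ 19 (mod 43), so λ ≡ 13·19 ≡ 32.
  x = λ² - 5 - 5 = 1024 - 10 ≡ 25; y = λ·(5 - 25) - 17 ≡ 31. → (25, 31)
3G: (25, 31) + (5, 17). λ = (17 - 31)/(5 - 25) ≡ 29/23 mod 43. 23⁻¹ ≡ 15 (mod 43) since 23·15 = 345 ≡ 1, so λ ≡ 5.
  x = λ² - 25 - 5 = 25 - 30 ≡ 38; y = λ·(25 - 38) - 31 ≡ 33. → (38, 33)
4G: (38, 33) + (5, 17). λ = (17 - 33)/(5 - 38) ≡ 27/10 mod 43. 10⁻¹ ≡ 13 (mod 43), so λ ≡ 7.
  x = λ² - 38 - 5 = 49 - 43 ≡ 6; y = λ·(38 - 6) - 33 ≡ 19. → (6, 19)
5G: (6, 19) + (5, 17). λ = (17 - 19)/(5 - 6) ≡ 41/42 mod 43. 42⁻¹ ≡ 42 (mod 43) since 42·42 = 1764 ≡ 1, so λ ≡ 2.
  x = λ² - 6 - 5 = 4 - 11 ≡ 36; y = λ·(6 - 36) - 19 ≡ 7. → (36, 7)
6G: (36, 7) + (5, 17). λ = (17 - 7)/(5 - 36) ≡ 10/12 mod 43. 12⁻¹ ≡ 18 (mod 43), so λ ≡ 8.
  x = λ² - 36 - 5 = 64 - 41 ≡ 23; y = λ·(36 - 23) - 7 ≡ 11. → (23, 11)
7G: (23, 11) + (5, 17). λ = (17 - 11)/(5 - 23) ≡ 6/25 mod 43. 25⁻¹ ≡ 31 (mod 43), so λ ≡ 14.
  x = λ² - 23 - 5 = 196 - 28 ≡ 39; y = λ·(23 - 39) - 11 ≡ 23. → (39, 23)
8G: (39, 23) + (5, 17). λ = (17 - 23)/(5 - 39) ≡ 37/9 mod 43. 9⁻¹ ≡ 24 (mod 43), so λ ≡ 28.
  x = λ² - 39 - 5 = 784 - 44 ≡ 9; y = λ·(39 - 9) - 23 ≡ 0. → (9, 0)
9G: (9, 0) + (5, 17). λ = (17 - 0)/(5 - 9) ≡ 17/39 mod 43. 39⁻¹ ≡ 32 (mod 43) since 39·32 = 1248 ≡ 1, so λ ≡ 28.
  x = λ² - 9 - 5 = 784 - 14 ≡ 39; y = λ·(9 - 39) - 0 ≡ 20. → (39, 20)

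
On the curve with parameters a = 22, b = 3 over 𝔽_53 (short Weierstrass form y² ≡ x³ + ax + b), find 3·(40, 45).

Write P = (40, 45).
Repeated addition: build up to 3P.
2P: tangent at (40, 45): λ = (3·40² + 22)/(2·45) ≡ 52/37. 37⁻¹ ≡ 43 (mod 53) since 37·43 = 1591 ≡ 1, so λ ≡ 52·43 ≡ 10.
  x = λ² - 40 - 40 = 100 - 80 ≡ 20; y = λ·(40 - 20) - 45 ≡ 49. → (20, 49)
3P: (20, 49) + (40, 45). λ = (45 - 49)/(40 - 20) ≡ 49/20 mod 53. 20⁻¹ ≡ 8 (mod 53), so λ ≡ 21.
  x = λ² - 20 - 40 = 441 - 60 ≡ 10; y = λ·(20 - 10) - 49 ≡ 2. → (10, 2)

(10, 2)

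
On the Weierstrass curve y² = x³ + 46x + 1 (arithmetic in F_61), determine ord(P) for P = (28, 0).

2

2P: (28, 0) + (28, 0): same x and y₁ ≡ -y₂, so the sum is O.
2P = O, so the order is 2.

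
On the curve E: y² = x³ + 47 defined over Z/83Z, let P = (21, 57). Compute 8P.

(65, 5)

Double-and-add on 8 = (1000)₂. Start with P = (21, 57) for the leading 1-bit.
double: tangent at (21, 57): λ = (3·21² + 0)/(2·57) ≡ 78/31. 31⁻¹ ≡ 75 (mod 83), so λ ≡ 78·75 ≡ 40.
  x = λ² - 21 - 21 = 1600 - 42 ≡ 64; y = λ·(21 - 64) - 57 ≡ 49. → (64, 49)
double: tangent at (64, 49): λ = (3·64² + 0)/(2·49) ≡ 4/15. 15⁻¹ ≡ 72 (mod 83), so λ ≡ 4·72 ≡ 39.
  x = λ² - 64 - 64 = 1521 - 128 ≡ 65; y = λ·(64 - 65) - 49 ≡ 78. → (65, 78)
double: tangent at (65, 78): λ = (3·65² + 0)/(2·78) ≡ 59/73. 73⁻¹ ≡ 58 (mod 83), so λ ≡ 59·58 ≡ 19.
  x = λ² - 65 - 65 = 361 - 130 ≡ 65; y = λ·(65 - 65) - 78 ≡ 5. → (65, 5)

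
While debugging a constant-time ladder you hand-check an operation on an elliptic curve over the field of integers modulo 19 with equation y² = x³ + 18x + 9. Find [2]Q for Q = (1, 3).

tangent at (1, 3): λ = (3·1² + 18)/(2·3) ≡ 2/6. 6⁻¹ ≡ 16 (mod 19), so λ ≡ 2·16 ≡ 13.
  x = λ² - 1 - 1 = 169 - 2 ≡ 15; y = λ·(1 - 15) - 3 ≡ 5. → (15, 5)

(15, 5)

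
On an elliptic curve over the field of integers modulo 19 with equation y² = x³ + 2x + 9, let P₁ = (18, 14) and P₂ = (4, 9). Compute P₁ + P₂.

(18, 14) + (4, 9). λ = (9 - 14)/(4 - 18) ≡ 14/5 mod 19. 5⁻¹ ≡ 4 (mod 19), so λ ≡ 18.
  x = λ² - 18 - 4 = 324 - 22 ≡ 17; y = λ·(18 - 17) - 14 ≡ 4. → (17, 4)

(17, 4)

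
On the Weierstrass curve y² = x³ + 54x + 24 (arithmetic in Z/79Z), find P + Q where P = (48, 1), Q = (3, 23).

(48, 1) + (3, 23). λ = (23 - 1)/(3 - 48) ≡ 22/34 mod 79. 34⁻¹ ≡ 7 (mod 79), so λ ≡ 75.
  x = λ² - 48 - 3 = 5625 - 51 ≡ 44; y = λ·(48 - 44) - 1 ≡ 62. → (44, 62)

(44, 62)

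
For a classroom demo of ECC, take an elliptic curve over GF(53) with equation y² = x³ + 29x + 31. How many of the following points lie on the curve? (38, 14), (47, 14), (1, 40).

(38, 14): 14² ≡ 37, rhs ≡ 37 → on.
(47, 14): 14² ≡ 37, rhs ≡ 12 → off.
(1, 40): 40² ≡ 10, rhs ≡ 8 → off.

1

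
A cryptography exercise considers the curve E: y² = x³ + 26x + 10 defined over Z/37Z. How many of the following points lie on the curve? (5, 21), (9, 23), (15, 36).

2

(5, 21): 21² ≡ 34, rhs ≡ 6 → off.
(9, 23): 23² ≡ 11, rhs ≡ 11 → on.
(15, 36): 36² ≡ 1, rhs ≡ 1 → on.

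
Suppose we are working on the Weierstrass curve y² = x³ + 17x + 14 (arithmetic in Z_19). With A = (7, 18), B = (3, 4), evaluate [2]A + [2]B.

First 2A:
Repeated addition: build up to 2A.
2A: tangent at (7, 18): λ = (3·7² + 17)/(2·18) ≡ 12/17. 17⁻¹ ≡ 9 (mod 19), so λ ≡ 12·9 ≡ 13.
  x = λ² - 7 - 7 = 169 - 14 ≡ 3; y = λ·(7 - 3) - 18 ≡ 15. → (3, 15)
2A = (3, 15).
Next 2B:
Repeated addition: build up to 2B.
2B: tangent at (3, 4): λ = (3·3² + 17)/(2·4) ≡ 6/8. 8⁻¹ ≡ 12 (mod 19) since 8·12 = 96 ≡ 1, so λ ≡ 6·12 ≡ 15.
  x = λ² - 3 - 3 = 225 - 6 ≡ 10; y = λ·(3 - 10) - 4 ≡ 5. → (10, 5)
2B = (10, 5).
Finally 2A + 2B:
(3, 15) + (10, 5). λ = (5 - 15)/(10 - 3) ≡ 9/7 mod 19. 7⁻¹ ≡ 11 (mod 19) since 7·11 = 77 ≡ 1, so λ ≡ 4.
  x = λ² - 3 - 10 = 16 - 13 ≡ 3; y = λ·(3 - 3) - 15 ≡ 4. → (3, 4)

(3, 4)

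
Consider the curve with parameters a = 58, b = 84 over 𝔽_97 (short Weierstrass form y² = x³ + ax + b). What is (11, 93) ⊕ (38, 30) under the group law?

(75, 24)

(11, 93) + (38, 30). λ = (30 - 93)/(38 - 11) ≡ 34/27 mod 97. 27⁻¹ ≡ 18 (mod 97) since 27·18 = 486 ≡ 1, so λ ≡ 30.
  x = λ² - 11 - 38 = 900 - 49 ≡ 75; y = λ·(11 - 75) - 93 ≡ 24. → (75, 24)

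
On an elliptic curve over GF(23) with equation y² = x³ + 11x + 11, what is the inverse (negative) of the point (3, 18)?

(3, 5)

-(3, 18) = (3, -18 mod 23) = (3, 5).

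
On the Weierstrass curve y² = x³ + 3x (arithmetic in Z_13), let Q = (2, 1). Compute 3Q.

Repeated addition: build up to 3Q.
2Q: tangent at (2, 1): λ = (3·2² + 3)/(2·1) ≡ 2/2. 2⁻¹ ≡ 7 (mod 13), so λ ≡ 2·7 ≡ 1.
  x = λ² - 2 - 2 = 1 - 4 ≡ 10; y = λ·(2 - 10) - 1 ≡ 4. → (10, 4)
3Q: (10, 4) + (2, 1). λ = (1 - 4)/(2 - 10) ≡ 10/5 mod 13. 5⁻¹ ≡ 8 (mod 13), so λ ≡ 2.
  x = λ² - 10 - 2 = 4 - 12 ≡ 5; y = λ·(10 - 5) - 4 ≡ 6. → (5, 6)

(5, 6)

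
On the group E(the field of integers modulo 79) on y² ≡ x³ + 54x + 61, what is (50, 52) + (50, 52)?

tangent at (50, 52): λ = (3·50² + 54)/(2·52) ≡ 49/25. 25⁻¹ ≡ 19 (mod 79), so λ ≡ 49·19 ≡ 62.
  x = λ² - 50 - 50 = 3844 - 100 ≡ 31; y = λ·(50 - 31) - 52 ≡ 20. → (31, 20)

(31, 20)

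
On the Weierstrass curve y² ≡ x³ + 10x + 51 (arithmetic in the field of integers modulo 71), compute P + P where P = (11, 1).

tangent at (11, 1): λ = (3·11² + 10)/(2·1) ≡ 18/2. 2⁻¹ ≡ 36 (mod 71), so λ ≡ 18·36 ≡ 9.
  x = λ² - 11 - 11 = 81 - 22 ≡ 59; y = λ·(11 - 59) - 1 ≡ 64. → (59, 64)

(59, 64)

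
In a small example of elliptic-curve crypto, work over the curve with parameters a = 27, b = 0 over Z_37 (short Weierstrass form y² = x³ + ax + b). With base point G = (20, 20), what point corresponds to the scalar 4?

Repeated addition: build up to 4G.
2G: tangent at (20, 20): λ = (3·20² + 27)/(2·20) ≡ 6/3. 3⁻¹ ≡ 25 (mod 37) since 3·25 = 75 ≡ 1, so λ ≡ 6·25 ≡ 2.
  x = λ² - 20 - 20 = 4 - 40 ≡ 1; y = λ·(20 - 1) - 20 ≡ 18. → (1, 18)
3G: (1, 18) + (20, 20). λ = (20 - 18)/(20 - 1) ≡ 2/19 mod 37. 19⁻¹ ≡ 2 (mod 37) since 19·2 = 38 ≡ 1, so λ ≡ 4.
  x = λ² - 1 - 20 = 16 - 21 ≡ 32; y = λ·(1 - 32) - 18 ≡ 6. → (32, 6)
4G: (32, 6) + (20, 20). λ = (20 - 6)/(20 - 32) ≡ 14/25 mod 37. 25⁻¹ ≡ 3 (mod 37), so λ ≡ 5.
  x = λ² - 32 - 20 = 25 - 52 ≡ 10; y = λ·(32 - 10) - 6 ≡ 30. → (10, 30)

(10, 30)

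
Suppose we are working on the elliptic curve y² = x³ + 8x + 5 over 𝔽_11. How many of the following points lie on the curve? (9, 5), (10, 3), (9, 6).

2

(9, 5): 5² ≡ 3, rhs ≡ 3 → on.
(10, 3): 3² ≡ 9, rhs ≡ 7 → off.
(9, 6): 6² ≡ 3, rhs ≡ 3 → on.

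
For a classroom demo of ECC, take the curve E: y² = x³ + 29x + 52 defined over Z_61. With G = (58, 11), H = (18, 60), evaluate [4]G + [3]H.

First 4G:
Repeated addition: build up to 4G.
2G: tangent at (58, 11): λ = (3·58² + 29)/(2·11) ≡ 56/22. 22⁻¹ ≡ 25 (mod 61), so λ ≡ 56·25 ≡ 58.
  x = λ² - 58 - 58 = 3364 - 116 ≡ 15; y = λ·(58 - 15) - 11 ≡ 43. → (15, 43)
3G: (15, 43) + (58, 11). λ = (11 - 43)/(58 - 15) ≡ 29/43 mod 61. 43⁻¹ ≡ 44 (mod 61) since 43·44 = 1892 ≡ 1, so λ ≡ 56.
  x = λ² - 15 - 58 = 3136 - 73 ≡ 13; y = λ·(15 - 13) - 43 ≡ 8. → (13, 8)
4G: (13, 8) + (58, 11). λ = (11 - 8)/(58 - 13) ≡ 3/45 mod 61. 45⁻¹ ≡ 19 (mod 61) since 45·19 = 855 ≡ 1, so λ ≡ 57.
  x = λ² - 13 - 58 = 3249 - 71 ≡ 6; y = λ·(13 - 6) - 8 ≡ 25. → (6, 25)
4G = (6, 25).
Next 3H:
Repeated addition: build up to 3H.
2H: tangent at (18, 60): λ = (3·18² + 29)/(2·60) ≡ 25/59. 59⁻¹ ≡ 30 (mod 61) since 59·30 = 1770 ≡ 1, so λ ≡ 25·30 ≡ 18.
  x = λ² - 18 - 18 = 324 - 36 ≡ 44; y = λ·(18 - 44) - 60 ≡ 21. → (44, 21)
3H: (44, 21) + (18, 60). λ = (60 - 21)/(18 - 44) ≡ 39/35 mod 61. 35⁻¹ ≡ 7 (mod 61) since 35·7 = 245 ≡ 1, so λ ≡ 29.
  x = λ² - 44 - 18 = 841 - 62 ≡ 47; y = λ·(44 - 47) - 21 ≡ 14. → (47, 14)
3H = (47, 14).
Finally 4G + 3H:
(6, 25) + (47, 14). λ = (14 - 25)/(47 - 6) ≡ 50/41 mod 61. 41⁻¹ ≡ 3 (mod 61) since 41·3 = 123 ≡ 1, so λ ≡ 28.
  x = λ² - 6 - 47 = 784 - 53 ≡ 60; y = λ·(6 - 60) - 25 ≡ 49. → (60, 49)

(60, 49)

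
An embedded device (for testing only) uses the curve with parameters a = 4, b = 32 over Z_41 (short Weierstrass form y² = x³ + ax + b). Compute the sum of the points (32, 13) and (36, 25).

(23, 14)

(32, 13) + (36, 25). λ = (25 - 13)/(36 - 32) ≡ 12/4 mod 41. 4⁻¹ ≡ 31 (mod 41) since 4·31 = 124 ≡ 1, so λ ≡ 3.
  x = λ² - 32 - 36 = 9 - 68 ≡ 23; y = λ·(32 - 23) - 13 ≡ 14. → (23, 14)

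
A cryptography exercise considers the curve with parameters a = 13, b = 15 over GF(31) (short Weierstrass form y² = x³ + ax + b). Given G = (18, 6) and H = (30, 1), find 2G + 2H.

(13, 5)

First 2G:
Repeated addition: build up to 2G.
2G: tangent at (18, 6): λ = (3·18² + 13)/(2·6) ≡ 24/12. 12⁻¹ ≡ 13 (mod 31), so λ ≡ 24·13 ≡ 2.
  x = λ² - 18 - 18 = 4 - 36 ≡ 30; y = λ·(18 - 30) - 6 ≡ 1. → (30, 1)
2G = (30, 1).
Next 2H:
Repeated addition: build up to 2H.
2H: tangent at (30, 1): λ = (3·30² + 13)/(2·1) ≡ 16/2. 2⁻¹ ≡ 16 (mod 31), so λ ≡ 16·16 ≡ 8.
  x = λ² - 30 - 30 = 64 - 60 ≡ 4; y = λ·(30 - 4) - 1 ≡ 21. → (4, 21)
2H = (4, 21).
Finally 2G + 2H:
(30, 1) + (4, 21). λ = (21 - 1)/(4 - 30) ≡ 20/5 mod 31. 5⁻¹ ≡ 25 (mod 31), so λ ≡ 4.
  x = λ² - 30 - 4 = 16 - 34 ≡ 13; y = λ·(30 - 13) - 1 ≡ 5. → (13, 5)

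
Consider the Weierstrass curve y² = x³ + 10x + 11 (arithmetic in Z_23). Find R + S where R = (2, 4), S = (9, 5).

(2, 4) + (9, 5). λ = (5 - 4)/(9 - 2) ≡ 1/7 mod 23. 7⁻¹ ≡ 10 (mod 23) since 7·10 = 70 ≡ 1, so λ ≡ 10.
  x = λ² - 2 - 9 = 100 - 11 ≡ 20; y = λ·(2 - 20) - 4 ≡ 0. → (20, 0)

(20, 0)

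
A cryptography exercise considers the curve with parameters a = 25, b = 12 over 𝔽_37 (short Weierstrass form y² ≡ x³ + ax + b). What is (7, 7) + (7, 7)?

tangent at (7, 7): λ = (3·7² + 25)/(2·7) ≡ 24/14. 14⁻¹ ≡ 8 (mod 37), so λ ≡ 24·8 ≡ 7.
  x = λ² - 7 - 7 = 49 - 14 ≡ 35; y = λ·(7 - 35) - 7 ≡ 19. → (35, 19)

(35, 19)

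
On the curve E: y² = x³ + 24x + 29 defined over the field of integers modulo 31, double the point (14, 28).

(22, 13)

tangent at (14, 28): λ = (3·14² + 24)/(2·28) ≡ 23/25. 25⁻¹ ≡ 5 (mod 31) since 25·5 = 125 ≡ 1, so λ ≡ 23·5 ≡ 22.
  x = λ² - 14 - 14 = 484 - 28 ≡ 22; y = λ·(14 - 22) - 28 ≡ 13. → (22, 13)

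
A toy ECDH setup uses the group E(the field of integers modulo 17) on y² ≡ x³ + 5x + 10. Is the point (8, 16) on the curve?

y² = 16² ≡ 1; x³ + 5x + 10 = 562 ≡ 1 (mod 17). 1 = 1.

yes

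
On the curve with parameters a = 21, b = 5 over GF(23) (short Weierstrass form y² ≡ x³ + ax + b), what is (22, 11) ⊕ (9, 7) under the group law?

(17, 10)

(22, 11) + (9, 7). λ = (7 - 11)/(9 - 22) ≡ 19/10 mod 23. 10⁻¹ ≡ 7 (mod 23), so λ ≡ 18.
  x = λ² - 22 - 9 = 324 - 31 ≡ 17; y = λ·(22 - 17) - 11 ≡ 10. → (17, 10)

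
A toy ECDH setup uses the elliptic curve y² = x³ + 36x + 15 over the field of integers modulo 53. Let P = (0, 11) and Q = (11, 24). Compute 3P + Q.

(41, 9)

First 3P:
Repeated addition: build up to 3P.
2P: tangent at (0, 11): λ = (3·0² + 36)/(2·11) ≡ 36/22. 22⁻¹ ≡ 41 (mod 53), so λ ≡ 36·41 ≡ 45.
  x = λ² - 0 - 0 = 2025 - 0 ≡ 11; y = λ·(0 - 11) - 11 ≡ 24. → (11, 24)
3P: (11, 24) + (0, 11). λ = (11 - 24)/(0 - 11) ≡ 40/42 mod 53. 42⁻¹ ≡ 24 (mod 53), so λ ≡ 6.
  x = λ² - 11 - 0 = 36 - 11 ≡ 25; y = λ·(11 - 25) - 24 ≡ 51. → (25, 51)
3P = (25, 51).
Finally 3P + Q:
(25, 51) + (11, 24). λ = (24 - 51)/(11 - 25) ≡ 26/39 mod 53. 39⁻¹ ≡ 34 (mod 53) since 39·34 = 1326 ≡ 1, so λ ≡ 36.
  x = λ² - 25 - 11 = 1296 - 36 ≡ 41; y = λ·(25 - 41) - 51 ≡ 9. → (41, 9)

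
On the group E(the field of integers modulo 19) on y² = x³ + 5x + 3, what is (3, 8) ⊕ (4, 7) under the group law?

(3, 8) + (4, 7). λ = (7 - 8)/(4 - 3) ≡ 18/1 mod 19. 1⁻¹ ≡ 1 (mod 19) since 1·1 = 1 ≡ 1, so λ ≡ 18.
  x = λ² - 3 - 4 = 324 - 7 ≡ 13; y = λ·(3 - 13) - 8 ≡ 2. → (13, 2)

(13, 2)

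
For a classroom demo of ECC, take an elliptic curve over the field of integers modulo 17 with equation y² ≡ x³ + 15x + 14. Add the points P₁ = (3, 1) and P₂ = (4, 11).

(8, 0)

(3, 1) + (4, 11). λ = (11 - 1)/(4 - 3) ≡ 10/1 mod 17. 1⁻¹ ≡ 1 (mod 17) since 1·1 = 1 ≡ 1, so λ ≡ 10.
  x = λ² - 3 - 4 = 100 - 7 ≡ 8; y = λ·(3 - 8) - 1 ≡ 0. → (8, 0)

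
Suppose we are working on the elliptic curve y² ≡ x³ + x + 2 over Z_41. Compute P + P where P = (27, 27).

tangent at (27, 27): λ = (3·27² + 1)/(2·27) ≡ 15/13. 13⁻¹ ≡ 19 (mod 41) since 13·19 = 247 ≡ 1, so λ ≡ 15·19 ≡ 39.
  x = λ² - 27 - 27 = 1521 - 54 ≡ 32; y = λ·(27 - 32) - 27 ≡ 24. → (32, 24)

(32, 24)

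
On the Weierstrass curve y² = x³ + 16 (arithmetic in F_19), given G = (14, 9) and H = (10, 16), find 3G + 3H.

First 3G:
Repeated addition: build up to 3G.
2G: tangent at (14, 9): λ = (3·14² + 0)/(2·9) ≡ 18/18. 18⁻¹ ≡ 18 (mod 19) since 18·18 = 324 ≡ 1, so λ ≡ 18·18 ≡ 1.
  x = λ² - 14 - 14 = 1 - 28 ≡ 11; y = λ·(14 - 11) - 9 ≡ 13. → (11, 13)
3G: (11, 13) + (14, 9). λ = (9 - 13)/(14 - 11) ≡ 15/3 mod 19. 3⁻¹ ≡ 13 (mod 19), so λ ≡ 5.
  x = λ² - 11 - 14 = 25 - 25 ≡ 0; y = λ·(11 - 0) - 13 ≡ 4. → (0, 4)
3G = (0, 4).
Next 3H:
Repeated addition: build up to 3H.
2H: tangent at (10, 16): λ = (3·10² + 0)/(2·16) ≡ 15/13. 13⁻¹ ≡ 3 (mod 19) since 13·3 = 39 ≡ 1, so λ ≡ 15·3 ≡ 7.
  x = λ² - 10 - 10 = 49 - 20 ≡ 10; y = λ·(10 - 10) - 16 ≡ 3. → (10, 3)
3H: (10, 3) + (10, 16): same x and y₁ ≡ -y₂, so the sum is O.
3H = O.
Finally 3G + 3H:
(0, 4) + O = (0, 4) (identity).

(0, 4)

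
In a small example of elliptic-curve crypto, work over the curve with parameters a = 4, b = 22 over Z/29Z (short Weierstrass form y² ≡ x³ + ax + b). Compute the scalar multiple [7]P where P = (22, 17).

(22, 12)

Double-and-add on 7 = (111)₂. Start with P = (22, 17) for the leading 1-bit.
double: tangent at (22, 17): λ = (3·22² + 4)/(2·17) ≡ 6/5. 5⁻¹ ≡ 6 (mod 29), so λ ≡ 6·6 ≡ 7.
  x = λ² - 22 - 22 = 49 - 44 ≡ 5; y = λ·(22 - 5) - 17 ≡ 15. → (5, 15)
add P: (5, 15) + (22, 17). λ = (17 - 15)/(22 - 5) ≡ 2/17 mod 29. 17⁻¹ ≡ 12 (mod 29), so λ ≡ 24.
  x = λ² - 5 - 22 = 576 - 27 ≡ 27; y = λ·(5 - 27) - 15 ≡ 8. → (27, 8)
double: tangent at (27, 8): λ = (3·27² + 4)/(2·8) ≡ 16/16. 16⁻¹ ≡ 20 (mod 29), so λ ≡ 16·20 ≡ 1.
  x = λ² - 27 - 27 = 1 - 54 ≡ 5; y = λ·(27 - 5) - 8 ≡ 14. → (5, 14)
add P: (5, 14) + (22, 17). λ = (17 - 14)/(22 - 5) ≡ 3/17 mod 29. 17⁻¹ ≡ 12 (mod 29), so λ ≡ 7.
  x = λ² - 5 - 22 = 49 - 27 ≡ 22; y = λ·(5 - 22) - 14 ≡ 12. → (22, 12)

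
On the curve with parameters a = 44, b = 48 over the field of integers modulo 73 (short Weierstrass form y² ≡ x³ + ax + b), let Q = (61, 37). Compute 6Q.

(35, 58)

Double-and-add on 6 = (110)₂. Start with Q = (61, 37) for the leading 1-bit.
double: tangent at (61, 37): λ = (3·61² + 44)/(2·37) ≡ 38/1. 1⁻¹ ≡ 1 (mod 73) since 1·1 = 1 ≡ 1, so λ ≡ 38·1 ≡ 38.
  x = λ² - 61 - 61 = 1444 - 122 ≡ 8; y = λ·(61 - 8) - 37 ≡ 6. → (8, 6)
add Q: (8, 6) + (61, 37). λ = (37 - 6)/(61 - 8) ≡ 31/53 mod 73. 53⁻¹ ≡ 62 (mod 73) since 53·62 = 3286 ≡ 1, so λ ≡ 24.
  x = λ² - 8 - 61 = 576 - 69 ≡ 69; y = λ·(8 - 69) - 6 ≡ 63. → (69, 63)
double: tangent at (69, 63): λ = (3·69² + 44)/(2·63) ≡ 19/53. 53⁻¹ ≡ 62 (mod 73), so λ ≡ 19·62 ≡ 10.
  x = λ² - 69 - 69 = 100 - 138 ≡ 35; y = λ·(69 - 35) - 63 ≡ 58. → (35, 58)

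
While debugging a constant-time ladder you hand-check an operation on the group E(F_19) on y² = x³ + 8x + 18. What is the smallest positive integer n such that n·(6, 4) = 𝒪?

2P: tangent at (6, 4): λ = (3·6² + 8)/(2·4) ≡ 2/8. 8⁻¹ ≡ 12 (mod 19) since 8·12 = 96 ≡ 1, so λ ≡ 2·12 ≡ 5.
  x = λ² - 6 - 6 = 25 - 12 ≡ 13; y = λ·(6 - 13) - 4 ≡ 18. → (13, 18)
3P: (13, 18) + (6, 4). λ = (4 - 18)/(6 - 13) ≡ 5/12 mod 19. 12⁻¹ ≡ 8 (mod 19) since 12·8 = 96 ≡ 1, so λ ≡ 2.
  x = λ² - 13 - 6 = 4 - 19 ≡ 4; y = λ·(13 - 4) - 18 ≡ 0. → (4, 0)
4P: (4, 0) + (6, 4). λ = (4 - 0)/(6 - 4) ≡ 4/2 mod 19. 2⁻¹ ≡ 10 (mod 19) since 2·10 = 20 ≡ 1, so λ ≡ 2.
  x = λ² - 4 - 6 = 4 - 10 ≡ 13; y = λ·(4 - 13) - 0 ≡ 1. → (13, 1)
5P: (13, 1) + (6, 4). λ = (4 - 1)/(6 - 13) ≡ 3/12 mod 19. 12⁻¹ ≡ 8 (mod 19), so λ ≡ 5.
  x = λ² - 13 - 6 = 25 - 19 ≡ 6; y = λ·(13 - 6) - 1 ≡ 15. → (6, 15)
6P: (6, 15) + (6, 4): same x and y₁ ≡ -y₂, so the sum is 𝒪.
6P = 𝒪, so the order is 6.

6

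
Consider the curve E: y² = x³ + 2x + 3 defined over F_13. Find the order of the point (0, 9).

2P: tangent at (0, 9): λ = (3·0² + 2)/(2·9) ≡ 2/5. 5⁻¹ ≡ 8 (mod 13) since 5·8 = 40 ≡ 1, so λ ≡ 2·8 ≡ 3.
  x = λ² - 0 - 0 = 9 - 0 ≡ 9; y = λ·(0 - 9) - 9 ≡ 3. → (9, 3)
3P: (9, 3) + (0, 9). λ = (9 - 3)/(0 - 9) ≡ 6/4 mod 13. 4⁻¹ ≡ 10 (mod 13) since 4·10 = 40 ≡ 1, so λ ≡ 8.
  x = λ² - 9 - 0 = 64 - 9 ≡ 3; y = λ·(9 - 3) - 3 ≡ 6. → (3, 6)
4P: (3, 6) + (0, 9). λ = (9 - 6)/(0 - 3) ≡ 3/10 mod 13. 10⁻¹ ≡ 4 (mod 13) since 10·4 = 40 ≡ 1, so λ ≡ 12.
  x = λ² - 3 - 0 = 144 - 3 ≡ 11; y = λ·(3 - 11) - 6 ≡ 2. → (11, 2)
5P: (11, 2) + (0, 9). λ = (9 - 2)/(0 - 11) ≡ 7/2 mod 13. 2⁻¹ ≡ 7 (mod 13) since 2·7 = 14 ≡ 1, so λ ≡ 10.
  x = λ² - 11 - 0 = 100 - 11 ≡ 11; y = λ·(11 - 11) - 2 ≡ 11. → (11, 11)
6P: (11, 11) + (0, 9). λ = (9 - 11)/(0 - 11) ≡ 11/2 mod 13. 2⁻¹ ≡ 7 (mod 13), so λ ≡ 12.
  x = λ² - 11 - 0 = 144 - 11 ≡ 3; y = λ·(11 - 3) - 11 ≡ 7. → (3, 7)
7P: (3, 7) + (0, 9). λ = (9 - 7)/(0 - 3) ≡ 2/10 mod 13. 10⁻¹ ≡ 4 (mod 13) since 10·4 = 40 ≡ 1, so λ ≡ 8.
  x = λ² - 3 - 0 = 64 - 3 ≡ 9; y = λ·(3 - 9) - 7 ≡ 10. → (9, 10)
8P: (9, 10) + (0, 9). λ = (9 - 10)/(0 - 9) ≡ 12/4 mod 13. 4⁻¹ ≡ 10 (mod 13) since 4·10 = 40 ≡ 1, so λ ≡ 3.
  x = λ² - 9 - 0 = 9 - 9 ≡ 0; y = λ·(9 - 0) - 10 ≡ 4. → (0, 4)
9P: (0, 4) + (0, 9): same x and y₁ ≡ -y₂, so the sum is the point at infinity.
9P = the point at infinity, so the order is 9.

9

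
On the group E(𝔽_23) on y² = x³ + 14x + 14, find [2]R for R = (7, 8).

(9, 15)

tangent at (7, 8): λ = (3·7² + 14)/(2·8) ≡ 0/16. 16⁻¹ ≡ 13 (mod 23), so λ ≡ 0·13 ≡ 0.
  x = λ² - 7 - 7 = 0 - 14 ≡ 9; y = λ·(7 - 9) - 8 ≡ 15. → (9, 15)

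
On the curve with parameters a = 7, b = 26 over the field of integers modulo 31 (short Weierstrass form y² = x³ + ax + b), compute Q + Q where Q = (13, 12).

(23, 27)

tangent at (13, 12): λ = (3·13² + 7)/(2·12) ≡ 18/24. 24⁻¹ ≡ 22 (mod 31) since 24·22 = 528 ≡ 1, so λ ≡ 18·22 ≡ 24.
  x = λ² - 13 - 13 = 576 - 26 ≡ 23; y = λ·(13 - 23) - 12 ≡ 27. → (23, 27)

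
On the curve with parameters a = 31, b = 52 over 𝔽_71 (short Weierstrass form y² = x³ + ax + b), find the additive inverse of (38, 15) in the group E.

(38, 56)

-(38, 15) = (38, -15 mod 71) = (38, 56).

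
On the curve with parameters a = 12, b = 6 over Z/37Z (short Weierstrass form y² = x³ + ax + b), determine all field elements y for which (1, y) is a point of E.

x³ + 12x + 6 = 19 ≡ 19 (mod 37).
19 is a non-residue mod 37; no y exists.

none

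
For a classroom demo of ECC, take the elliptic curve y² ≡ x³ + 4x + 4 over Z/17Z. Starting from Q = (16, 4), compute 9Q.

(16, 13)

Double-and-add on 9 = (1001)₂. Start with Q = (16, 4) for the leading 1-bit.
double: tangent at (16, 4): λ = (3·16² + 4)/(2·4) ≡ 7/8. 8⁻¹ ≡ 15 (mod 17), so λ ≡ 7·15 ≡ 3.
  x = λ² - 16 - 16 = 9 - 32 ≡ 11; y = λ·(16 - 11) - 4 ≡ 11. → (11, 11)
double: tangent at (11, 11): λ = (3·11² + 4)/(2·11) ≡ 10/5. 5⁻¹ ≡ 7 (mod 17), so λ ≡ 10·7 ≡ 2.
  x = λ² - 11 - 11 = 4 - 22 ≡ 16; y = λ·(11 - 16) - 11 ≡ 13. → (16, 13)
double: tangent at (16, 13): λ = (3·16² + 4)/(2·13) ≡ 7/9. 9⁻¹ ≡ 2 (mod 17) since 9·2 = 18 ≡ 1, so λ ≡ 7·2 ≡ 14.
  x = λ² - 16 - 16 = 196 - 32 ≡ 11; y = λ·(16 - 11) - 13 ≡ 6. → (11, 6)
add Q: (11, 6) + (16, 4). λ = (4 - 6)/(16 - 11) ≡ 15/5 mod 17. 5⁻¹ ≡ 7 (mod 17), so λ ≡ 3.
  x = λ² - 11 - 16 = 9 - 27 ≡ 16; y = λ·(11 - 16) - 6 ≡ 13. → (16, 13)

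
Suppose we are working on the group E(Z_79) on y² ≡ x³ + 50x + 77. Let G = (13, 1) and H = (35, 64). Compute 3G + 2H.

First 3G:
Repeated addition: build up to 3G.
2G: tangent at (13, 1): λ = (3·13² + 50)/(2·1) ≡ 4/2. 2⁻¹ ≡ 40 (mod 79), so λ ≡ 4·40 ≡ 2.
  x = λ² - 13 - 13 = 4 - 26 ≡ 57; y = λ·(13 - 57) - 1 ≡ 69. → (57, 69)
3G: (57, 69) + (13, 1). λ = (1 - 69)/(13 - 57) ≡ 11/35 mod 79. 35⁻¹ ≡ 70 (mod 79) since 35·70 = 2450 ≡ 1, so λ ≡ 59.
  x = λ² - 57 - 13 = 3481 - 70 ≡ 14; y = λ·(57 - 14) - 69 ≡ 19. → (14, 19)
3G = (14, 19).
Next 2H:
Repeated addition: build up to 2H.
2H: tangent at (35, 64): λ = (3·35² + 50)/(2·64) ≡ 12/49. 49⁻¹ ≡ 50 (mod 79) since 49·50 = 2450 ≡ 1, so λ ≡ 12·50 ≡ 47.
  x = λ² - 35 - 35 = 2209 - 70 ≡ 6; y = λ·(35 - 6) - 64 ≡ 35. → (6, 35)
2H = (6, 35).
Finally 3G + 2H:
(14, 19) + (6, 35). λ = (35 - 19)/(6 - 14) ≡ 16/71 mod 79. 71⁻¹ ≡ 69 (mod 79), so λ ≡ 77.
  x = λ² - 14 - 6 = 5929 - 20 ≡ 63; y = λ·(14 - 63) - 19 ≡ 0. → (63, 0)

(63, 0)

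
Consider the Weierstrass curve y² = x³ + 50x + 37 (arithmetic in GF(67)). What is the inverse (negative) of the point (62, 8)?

-(62, 8) = (62, -8 mod 67) = (62, 59).

(62, 59)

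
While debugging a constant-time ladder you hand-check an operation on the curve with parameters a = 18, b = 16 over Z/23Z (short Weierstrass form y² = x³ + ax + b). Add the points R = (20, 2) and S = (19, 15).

(15, 2)

(20, 2) + (19, 15). λ = (15 - 2)/(19 - 20) ≡ 13/22 mod 23. 22⁻¹ ≡ 22 (mod 23) since 22·22 = 484 ≡ 1, so λ ≡ 10.
  x = λ² - 20 - 19 = 100 - 39 ≡ 15; y = λ·(20 - 15) - 2 ≡ 2. → (15, 2)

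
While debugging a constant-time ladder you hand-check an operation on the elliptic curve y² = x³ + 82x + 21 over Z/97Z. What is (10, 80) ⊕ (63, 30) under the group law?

(10, 80) + (63, 30). λ = (30 - 80)/(63 - 10) ≡ 47/53 mod 97. 53⁻¹ ≡ 11 (mod 97) since 53·11 = 583 ≡ 1, so λ ≡ 32.
  x = λ² - 10 - 63 = 1024 - 73 ≡ 78; y = λ·(10 - 78) - 80 ≡ 72. → (78, 72)

(78, 72)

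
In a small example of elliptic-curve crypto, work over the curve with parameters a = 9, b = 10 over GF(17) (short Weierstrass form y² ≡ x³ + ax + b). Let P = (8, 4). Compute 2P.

(3, 9)

tangent at (8, 4): λ = (3·8² + 9)/(2·4) ≡ 14/8. 8⁻¹ ≡ 15 (mod 17), so λ ≡ 14·15 ≡ 6.
  x = λ² - 8 - 8 = 36 - 16 ≡ 3; y = λ·(8 - 3) - 4 ≡ 9. → (3, 9)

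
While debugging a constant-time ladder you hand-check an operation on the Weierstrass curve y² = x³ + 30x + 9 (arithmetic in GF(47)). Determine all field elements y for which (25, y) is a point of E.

x³ + 30x + 9 = 16384 ≡ 28 (mod 47).
Square roots of 28 mod 47: 13 and 34 (since 13² = 169 ≡ 28).

13, 34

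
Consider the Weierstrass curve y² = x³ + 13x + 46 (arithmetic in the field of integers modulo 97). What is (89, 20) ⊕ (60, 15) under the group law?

(89, 20) + (60, 15). λ = (15 - 20)/(60 - 89) ≡ 92/68 mod 97. 68⁻¹ ≡ 10 (mod 97) since 68·10 = 680 ≡ 1, so λ ≡ 47.
  x = λ² - 89 - 60 = 2209 - 149 ≡ 23; y = λ·(89 - 23) - 20 ≡ 75. → (23, 75)

(23, 75)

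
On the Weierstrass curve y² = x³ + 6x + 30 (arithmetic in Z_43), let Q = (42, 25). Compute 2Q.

(37, 6)

tangent at (42, 25): λ = (3·42² + 6)/(2·25) ≡ 9/7. 7⁻¹ ≡ 37 (mod 43), so λ ≡ 9·37 ≡ 32.
  x = λ² - 42 - 42 = 1024 - 84 ≡ 37; y = λ·(42 - 37) - 25 ≡ 6. → (37, 6)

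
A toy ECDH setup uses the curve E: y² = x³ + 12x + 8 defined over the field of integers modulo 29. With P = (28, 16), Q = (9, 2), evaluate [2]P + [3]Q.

(22, 25)

First 2P:
Repeated addition: build up to 2P.
2P: tangent at (28, 16): λ = (3·28² + 12)/(2·16) ≡ 15/3. 3⁻¹ ≡ 10 (mod 29), so λ ≡ 15·10 ≡ 5.
  x = λ² - 28 - 28 = 25 - 56 ≡ 27; y = λ·(28 - 27) - 16 ≡ 18. → (27, 18)
2P = (27, 18).
Next 3Q:
Repeated addition: build up to 3Q.
2Q: tangent at (9, 2): λ = (3·9² + 12)/(2·2) ≡ 23/4. 4⁻¹ ≡ 22 (mod 29) since 4·22 = 88 ≡ 1, so λ ≡ 23·22 ≡ 13.
  x = λ² - 9 - 9 = 169 - 18 ≡ 6; y = λ·(9 - 6) - 2 ≡ 8. → (6, 8)
3Q: (6, 8) + (9, 2). λ = (2 - 8)/(9 - 6) ≡ 23/3 mod 29. 3⁻¹ ≡ 10 (mod 29) since 3·10 = 30 ≡ 1, so λ ≡ 27.
  x = λ² - 6 - 9 = 729 - 15 ≡ 18; y = λ·(6 - 18) - 8 ≡ 16. → (18, 16)
3Q = (18, 16).
Finally 2P + 3Q:
(27, 18) + (18, 16). λ = (16 - 18)/(18 - 27) ≡ 27/20 mod 29. 20⁻¹ ≡ 16 (mod 29), so λ ≡ 26.
  x = λ² - 27 - 18 = 676 - 45 ≡ 22; y = λ·(27 - 22) - 18 ≡ 25. → (22, 25)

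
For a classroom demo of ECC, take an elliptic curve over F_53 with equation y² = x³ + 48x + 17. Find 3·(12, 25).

(5, 45)

Write P = (12, 25).
Repeated addition: build up to 3P.
2P: tangent at (12, 25): λ = (3·12² + 48)/(2·25) ≡ 3/50. 50⁻¹ ≡ 35 (mod 53), so λ ≡ 3·35 ≡ 52.
  x = λ² - 12 - 12 = 2704 - 24 ≡ 30; y = λ·(12 - 30) - 25 ≡ 46. → (30, 46)
3P: (30, 46) + (12, 25). λ = (25 - 46)/(12 - 30) ≡ 32/35 mod 53. 35⁻¹ ≡ 50 (mod 53), so λ ≡ 10.
  x = λ² - 30 - 12 = 100 - 42 ≡ 5; y = λ·(30 - 5) - 46 ≡ 45. → (5, 45)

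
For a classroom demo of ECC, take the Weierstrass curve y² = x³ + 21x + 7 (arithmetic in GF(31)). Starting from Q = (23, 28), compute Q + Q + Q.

(13, 11)

Repeated addition: build up to 3Q.
2Q: tangent at (23, 28): λ = (3·23² + 21)/(2·28) ≡ 27/25. 25⁻¹ ≡ 5 (mod 31) since 25·5 = 125 ≡ 1, so λ ≡ 27·5 ≡ 11.
  x = λ² - 23 - 23 = 121 - 46 ≡ 13; y = λ·(23 - 13) - 28 ≡ 20. → (13, 20)
3Q: (13, 20) + (23, 28). λ = (28 - 20)/(23 - 13) ≡ 8/10 mod 31. 10⁻¹ ≡ 28 (mod 31), so λ ≡ 7.
  x = λ² - 13 - 23 = 49 - 36 ≡ 13; y = λ·(13 - 13) - 20 ≡ 11. → (13, 11)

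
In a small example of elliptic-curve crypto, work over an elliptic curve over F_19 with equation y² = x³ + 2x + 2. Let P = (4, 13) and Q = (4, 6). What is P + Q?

The two points share x = 4 and their y-coordinates satisfy 13 + 6 ≡ 0 (mod 19), so they are inverses. Their sum is the point at infinity.

O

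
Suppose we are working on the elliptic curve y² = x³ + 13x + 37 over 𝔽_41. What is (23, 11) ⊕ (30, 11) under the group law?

(29, 30)

(23, 11) + (30, 11). λ = (11 - 11)/(30 - 23) ≡ 0/7 mod 41. 7⁻¹ ≡ 6 (mod 41), so λ ≡ 0.
  x = λ² - 23 - 30 = 0 - 53 ≡ 29; y = λ·(23 - 29) - 11 ≡ 30. → (29, 30)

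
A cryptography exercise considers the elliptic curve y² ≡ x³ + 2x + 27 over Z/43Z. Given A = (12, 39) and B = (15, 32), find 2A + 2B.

First 2A:
Repeated addition: build up to 2A.
2A: tangent at (12, 39): λ = (3·12² + 2)/(2·39) ≡ 4/35. 35⁻¹ ≡ 16 (mod 43), so λ ≡ 4·16 ≡ 21.
  x = λ² - 12 - 12 = 441 - 24 ≡ 30; y = λ·(12 - 30) - 39 ≡ 13. → (30, 13)
2A = (30, 13).
Next 2B:
Repeated addition: build up to 2B.
2B: tangent at (15, 32): λ = (3·15² + 2)/(2·32) ≡ 32/21. 21⁻¹ ≡ 41 (mod 43), so λ ≡ 32·41 ≡ 22.
  x = λ² - 15 - 15 = 484 - 30 ≡ 24; y = λ·(15 - 24) - 32 ≡ 28. → (24, 28)
2B = (24, 28).
Finally 2A + 2B:
(30, 13) + (24, 28). λ = (28 - 13)/(24 - 30) ≡ 15/37 mod 43. 37⁻¹ ≡ 7 (mod 43) since 37·7 = 259 ≡ 1, so λ ≡ 19.
  x = λ² - 30 - 24 = 361 - 54 ≡ 6; y = λ·(30 - 6) - 13 ≡ 13. → (6, 13)

(6, 13)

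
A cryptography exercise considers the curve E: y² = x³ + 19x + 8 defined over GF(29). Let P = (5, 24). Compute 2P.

(25, 19)

tangent at (5, 24): λ = (3·5² + 19)/(2·24) ≡ 7/19. 19⁻¹ ≡ 26 (mod 29) since 19·26 = 494 ≡ 1, so λ ≡ 7·26 ≡ 8.
  x = λ² - 5 - 5 = 64 - 10 ≡ 25; y = λ·(5 - 25) - 24 ≡ 19. → (25, 19)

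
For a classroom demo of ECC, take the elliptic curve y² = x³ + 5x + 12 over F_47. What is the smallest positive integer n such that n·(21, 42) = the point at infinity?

12

2P: tangent at (21, 42): λ = (3·21² + 5)/(2·42) ≡ 12/37. 37⁻¹ ≡ 14 (mod 47), so λ ≡ 12·14 ≡ 27.
  x = λ² - 21 - 21 = 729 - 42 ≡ 29; y = λ·(21 - 29) - 42 ≡ 24. → (29, 24)
3P: (29, 24) + (21, 42). λ = (42 - 24)/(21 - 29) ≡ 18/39 mod 47. 39⁻¹ ≡ 41 (mod 47), so λ ≡ 33.
  x = λ² - 29 - 21 = 1089 - 50 ≡ 5; y = λ·(29 - 5) - 24 ≡ 16. → (5, 16)
4P: (5, 16) + (21, 42). λ = (42 - 16)/(21 - 5) ≡ 26/16 mod 47. 16⁻¹ ≡ 3 (mod 47), so λ ≡ 31.
  x = λ² - 5 - 21 = 961 - 26 ≡ 42; y = λ·(5 - 42) - 16 ≡ 12. → (42, 12)
5P: (42, 12) + (21, 42). λ = (42 - 12)/(21 - 42) ≡ 30/26 mod 47. 26⁻¹ ≡ 38 (mod 47) since 26·38 = 988 ≡ 1, so λ ≡ 12.
  x = λ² - 42 - 21 = 144 - 63 ≡ 34; y = λ·(42 - 34) - 12 ≡ 37. → (34, 37)
6P: (34, 37) + (21, 42). λ = (42 - 37)/(21 - 34) ≡ 5/34 mod 47. 34⁻¹ ≡ 18 (mod 47) since 34·18 = 612 ≡ 1, so λ ≡ 43.
  x = λ² - 34 - 21 = 1849 - 55 ≡ 8; y = λ·(34 - 8) - 37 ≡ 0. → (8, 0)
7P: (8, 0) + (21, 42). λ = (42 - 0)/(21 - 8) ≡ 42/13 mod 47. 13⁻¹ ≡ 29 (mod 47) since 13·29 = 377 ≡ 1, so λ ≡ 43.
  x = λ² - 8 - 21 = 1849 - 29 ≡ 34; y = λ·(8 - 34) - 0 ≡ 10. → (34, 10)
8P: (34, 10) + (21, 42). λ = (42 - 10)/(21 - 34) ≡ 32/34 mod 47. 34⁻¹ ≡ 18 (mod 47), so λ ≡ 12.
  x = λ² - 34 - 21 = 144 - 55 ≡ 42; y = λ·(34 - 42) - 10 ≡ 35. → (42, 35)
9P: (42, 35) + (21, 42). λ = (42 - 35)/(21 - 42) ≡ 7/26 mod 47. 26⁻¹ ≡ 38 (mod 47), so λ ≡ 31.
  x = λ² - 42 - 21 = 961 - 63 ≡ 5; y = λ·(42 - 5) - 35 ≡ 31. → (5, 31)
10P: (5, 31) + (21, 42). λ = (42 - 31)/(21 - 5) ≡ 11/16 mod 47. 16⁻¹ ≡ 3 (mod 47), so λ ≡ 33.
  x = λ² - 5 - 21 = 1089 - 26 ≡ 29; y = λ·(5 - 29) - 31 ≡ 23. → (29, 23)
11P: (29, 23) + (21, 42). λ = (42 - 23)/(21 - 29) ≡ 19/39 mod 47. 39⁻¹ ≡ 41 (mod 47) since 39·41 = 1599 ≡ 1, so λ ≡ 27.
  x = λ² - 29 - 21 = 729 - 50 ≡ 21; y = λ·(29 - 21) - 23 ≡ 5. → (21, 5)
12P: (21, 5) + (21, 42): same x and y₁ ≡ -y₂, so the sum is the point at infinity.
12P = the point at infinity, so the order is 12.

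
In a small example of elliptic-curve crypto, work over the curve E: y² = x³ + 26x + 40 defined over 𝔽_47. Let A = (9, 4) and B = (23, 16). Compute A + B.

(9, 4) + (23, 16). λ = (16 - 4)/(23 - 9) ≡ 12/14 mod 47. 14⁻¹ ≡ 37 (mod 47), so λ ≡ 21.
  x = λ² - 9 - 23 = 441 - 32 ≡ 33; y = λ·(9 - 33) - 4 ≡ 9. → (33, 9)

(33, 9)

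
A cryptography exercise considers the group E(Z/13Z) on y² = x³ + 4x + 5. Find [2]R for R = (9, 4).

tangent at (9, 4): λ = (3·9² + 4)/(2·4) ≡ 0/8. 8⁻¹ ≡ 5 (mod 13) since 8·5 = 40 ≡ 1, so λ ≡ 0·5 ≡ 0.
  x = λ² - 9 - 9 = 0 - 18 ≡ 8; y = λ·(9 - 8) - 4 ≡ 9. → (8, 9)

(8, 9)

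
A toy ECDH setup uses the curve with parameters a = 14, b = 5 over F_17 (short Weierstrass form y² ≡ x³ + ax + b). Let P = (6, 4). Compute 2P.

(7, 2)

tangent at (6, 4): λ = (3·6² + 14)/(2·4) ≡ 3/8. 8⁻¹ ≡ 15 (mod 17), so λ ≡ 3·15 ≡ 11.
  x = λ² - 6 - 6 = 121 - 12 ≡ 7; y = λ·(6 - 7) - 4 ≡ 2. → (7, 2)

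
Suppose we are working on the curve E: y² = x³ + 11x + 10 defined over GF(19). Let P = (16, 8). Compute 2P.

tangent at (16, 8): λ = (3·16² + 11)/(2·8) ≡ 0/16. 16⁻¹ ≡ 6 (mod 19), so λ ≡ 0·6 ≡ 0.
  x = λ² - 16 - 16 = 0 - 32 ≡ 6; y = λ·(16 - 6) - 8 ≡ 11. → (6, 11)

(6, 11)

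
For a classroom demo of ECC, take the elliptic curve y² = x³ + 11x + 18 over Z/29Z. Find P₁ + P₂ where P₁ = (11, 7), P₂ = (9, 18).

(11, 7) + (9, 18). λ = (18 - 7)/(9 - 11) ≡ 11/27 mod 29. 27⁻¹ ≡ 14 (mod 29) since 27·14 = 378 ≡ 1, so λ ≡ 9.
  x = λ² - 11 - 9 = 81 - 20 ≡ 3; y = λ·(11 - 3) - 7 ≡ 7. → (3, 7)

(3, 7)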